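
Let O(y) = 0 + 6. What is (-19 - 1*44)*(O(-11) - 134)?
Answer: 8064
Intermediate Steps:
O(y) = 6
(-19 - 1*44)*(O(-11) - 134) = (-19 - 1*44)*(6 - 134) = (-19 - 44)*(-128) = -63*(-128) = 8064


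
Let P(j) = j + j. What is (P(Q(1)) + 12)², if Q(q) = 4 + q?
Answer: 484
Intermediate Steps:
P(j) = 2*j
(P(Q(1)) + 12)² = (2*(4 + 1) + 12)² = (2*5 + 12)² = (10 + 12)² = 22² = 484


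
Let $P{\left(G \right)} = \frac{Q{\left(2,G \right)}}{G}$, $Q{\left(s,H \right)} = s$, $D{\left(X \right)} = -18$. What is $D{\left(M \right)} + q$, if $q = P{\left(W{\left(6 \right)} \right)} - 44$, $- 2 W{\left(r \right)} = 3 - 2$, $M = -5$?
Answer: $-66$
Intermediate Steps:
$W{\left(r \right)} = - \frac{1}{2}$ ($W{\left(r \right)} = - \frac{3 - 2}{2} = \left(- \frac{1}{2}\right) 1 = - \frac{1}{2}$)
$P{\left(G \right)} = \frac{2}{G}$
$q = -48$ ($q = \frac{2}{- \frac{1}{2}} - 44 = 2 \left(-2\right) - 44 = -4 - 44 = -48$)
$D{\left(M \right)} + q = -18 - 48 = -66$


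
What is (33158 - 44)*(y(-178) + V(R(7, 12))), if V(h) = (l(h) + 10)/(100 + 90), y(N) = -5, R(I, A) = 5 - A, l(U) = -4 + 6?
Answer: -15530466/95 ≈ -1.6348e+5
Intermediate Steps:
l(U) = 2
V(h) = 6/95 (V(h) = (2 + 10)/(100 + 90) = 12/190 = 12*(1/190) = 6/95)
(33158 - 44)*(y(-178) + V(R(7, 12))) = (33158 - 44)*(-5 + 6/95) = 33114*(-469/95) = -15530466/95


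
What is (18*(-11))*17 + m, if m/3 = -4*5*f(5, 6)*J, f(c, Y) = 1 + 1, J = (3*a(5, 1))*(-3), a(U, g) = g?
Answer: -2286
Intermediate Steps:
J = -9 (J = (3*1)*(-3) = 3*(-3) = -9)
f(c, Y) = 2
m = 1080 (m = 3*(-4*5*2*(-9)) = 3*(-40*(-9)) = 3*(-4*(-90)) = 3*360 = 1080)
(18*(-11))*17 + m = (18*(-11))*17 + 1080 = -198*17 + 1080 = -3366 + 1080 = -2286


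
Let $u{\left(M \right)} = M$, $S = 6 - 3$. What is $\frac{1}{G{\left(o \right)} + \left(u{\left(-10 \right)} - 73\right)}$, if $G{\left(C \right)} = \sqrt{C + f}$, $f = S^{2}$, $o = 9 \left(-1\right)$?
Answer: $- \frac{1}{83} \approx -0.012048$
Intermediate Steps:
$S = 3$ ($S = 6 - 3 = 3$)
$o = -9$
$f = 9$ ($f = 3^{2} = 9$)
$G{\left(C \right)} = \sqrt{9 + C}$ ($G{\left(C \right)} = \sqrt{C + 9} = \sqrt{9 + C}$)
$\frac{1}{G{\left(o \right)} + \left(u{\left(-10 \right)} - 73\right)} = \frac{1}{\sqrt{9 - 9} - 83} = \frac{1}{\sqrt{0} - 83} = \frac{1}{0 - 83} = \frac{1}{-83} = - \frac{1}{83}$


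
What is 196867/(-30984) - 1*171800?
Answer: -5323248067/30984 ≈ -1.7181e+5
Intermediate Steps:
196867/(-30984) - 1*171800 = 196867*(-1/30984) - 171800 = -196867/30984 - 171800 = -5323248067/30984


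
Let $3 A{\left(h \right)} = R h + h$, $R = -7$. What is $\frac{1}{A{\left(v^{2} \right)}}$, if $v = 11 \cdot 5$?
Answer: $- \frac{1}{6050} \approx -0.00016529$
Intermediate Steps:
$v = 55$
$A{\left(h \right)} = - 2 h$ ($A{\left(h \right)} = \frac{- 7 h + h}{3} = \frac{\left(-6\right) h}{3} = - 2 h$)
$\frac{1}{A{\left(v^{2} \right)}} = \frac{1}{\left(-2\right) 55^{2}} = \frac{1}{\left(-2\right) 3025} = \frac{1}{-6050} = - \frac{1}{6050}$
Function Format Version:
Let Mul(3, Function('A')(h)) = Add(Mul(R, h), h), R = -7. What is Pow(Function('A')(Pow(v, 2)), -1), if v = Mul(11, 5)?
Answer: Rational(-1, 6050) ≈ -0.00016529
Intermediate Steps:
v = 55
Function('A')(h) = Mul(-2, h) (Function('A')(h) = Mul(Rational(1, 3), Add(Mul(-7, h), h)) = Mul(Rational(1, 3), Mul(-6, h)) = Mul(-2, h))
Pow(Function('A')(Pow(v, 2)), -1) = Pow(Mul(-2, Pow(55, 2)), -1) = Pow(Mul(-2, 3025), -1) = Pow(-6050, -1) = Rational(-1, 6050)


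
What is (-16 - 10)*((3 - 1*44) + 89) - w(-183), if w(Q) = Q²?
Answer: -34737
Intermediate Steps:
(-16 - 10)*((3 - 1*44) + 89) - w(-183) = (-16 - 10)*((3 - 1*44) + 89) - 1*(-183)² = -26*((3 - 44) + 89) - 1*33489 = -26*(-41 + 89) - 33489 = -26*48 - 33489 = -1248 - 33489 = -34737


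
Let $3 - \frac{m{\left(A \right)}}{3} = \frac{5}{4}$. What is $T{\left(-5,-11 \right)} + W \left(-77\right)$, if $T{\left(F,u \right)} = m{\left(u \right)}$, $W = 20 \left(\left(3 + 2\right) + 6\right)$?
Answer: $- \frac{67739}{4} \approx -16935.0$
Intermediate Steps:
$m{\left(A \right)} = \frac{21}{4}$ ($m{\left(A \right)} = 9 - 3 \cdot \frac{5}{4} = 9 - 3 \cdot 5 \cdot \frac{1}{4} = 9 - \frac{15}{4} = \frac{21}{4}$)
$W = 220$ ($W = 20 \left(5 + 6\right) = 20 \cdot 11 = 220$)
$T{\left(F,u \right)} = \frac{21}{4}$
$T{\left(-5,-11 \right)} + W \left(-77\right) = \frac{21}{4} + 220 \left(-77\right) = \frac{21}{4} - 16940 = - \frac{67739}{4}$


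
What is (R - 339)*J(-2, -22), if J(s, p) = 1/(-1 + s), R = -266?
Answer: 605/3 ≈ 201.67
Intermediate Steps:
(R - 339)*J(-2, -22) = (-266 - 339)/(-1 - 2) = -605/(-3) = -605*(-1/3) = 605/3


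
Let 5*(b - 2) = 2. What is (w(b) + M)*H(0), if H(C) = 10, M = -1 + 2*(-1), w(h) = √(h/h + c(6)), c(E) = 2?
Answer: -30 + 10*√3 ≈ -12.679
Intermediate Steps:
b = 12/5 (b = 2 + (⅕)*2 = 2 + ⅖ = 12/5 ≈ 2.4000)
w(h) = √3 (w(h) = √(h/h + 2) = √(1 + 2) = √3)
M = -3 (M = -1 - 2 = -3)
(w(b) + M)*H(0) = (√3 - 3)*10 = (-3 + √3)*10 = -30 + 10*√3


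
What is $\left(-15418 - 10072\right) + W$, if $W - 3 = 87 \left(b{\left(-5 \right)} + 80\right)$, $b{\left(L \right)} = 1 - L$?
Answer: $-18005$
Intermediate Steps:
$W = 7485$ ($W = 3 + 87 \left(\left(1 - -5\right) + 80\right) = 3 + 87 \left(\left(1 + 5\right) + 80\right) = 3 + 87 \left(6 + 80\right) = 3 + 87 \cdot 86 = 3 + 7482 = 7485$)
$\left(-15418 - 10072\right) + W = \left(-15418 - 10072\right) + 7485 = -25490 + 7485 = -18005$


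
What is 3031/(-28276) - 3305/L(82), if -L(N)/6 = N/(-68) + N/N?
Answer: -1588750711/593796 ≈ -2675.6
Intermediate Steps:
L(N) = -6 + 3*N/34 (L(N) = -6*(N/(-68) + N/N) = -6*(N*(-1/68) + 1) = -6*(-N/68 + 1) = -6*(1 - N/68) = -6 + 3*N/34)
3031/(-28276) - 3305/L(82) = 3031/(-28276) - 3305/(-6 + (3/34)*82) = 3031*(-1/28276) - 3305/(-6 + 123/17) = -3031/28276 - 3305/21/17 = -3031/28276 - 3305*17/21 = -3031/28276 - 56185/21 = -1588750711/593796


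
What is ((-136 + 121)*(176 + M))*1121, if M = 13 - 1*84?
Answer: -1765575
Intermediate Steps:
M = -71 (M = 13 - 84 = -71)
((-136 + 121)*(176 + M))*1121 = ((-136 + 121)*(176 - 71))*1121 = -15*105*1121 = -1575*1121 = -1765575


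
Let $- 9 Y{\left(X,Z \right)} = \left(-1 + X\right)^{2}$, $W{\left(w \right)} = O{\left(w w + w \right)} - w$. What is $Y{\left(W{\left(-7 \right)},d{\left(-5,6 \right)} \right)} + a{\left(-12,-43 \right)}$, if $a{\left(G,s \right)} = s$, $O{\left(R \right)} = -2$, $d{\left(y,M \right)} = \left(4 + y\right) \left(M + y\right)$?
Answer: $- \frac{403}{9} \approx -44.778$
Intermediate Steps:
$W{\left(w \right)} = -2 - w$
$Y{\left(X,Z \right)} = - \frac{\left(-1 + X\right)^{2}}{9}$
$Y{\left(W{\left(-7 \right)},d{\left(-5,6 \right)} \right)} + a{\left(-12,-43 \right)} = - \frac{\left(-1 - -5\right)^{2}}{9} - 43 = - \frac{\left(-1 + \left(-2 + 7\right)\right)^{2}}{9} - 43 = - \frac{\left(-1 + 5\right)^{2}}{9} - 43 = - \frac{4^{2}}{9} - 43 = \left(- \frac{1}{9}\right) 16 - 43 = - \frac{16}{9} - 43 = - \frac{403}{9}$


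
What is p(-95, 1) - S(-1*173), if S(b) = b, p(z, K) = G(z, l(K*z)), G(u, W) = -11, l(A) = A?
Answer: 162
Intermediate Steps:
p(z, K) = -11
p(-95, 1) - S(-1*173) = -11 - (-1)*173 = -11 - 1*(-173) = -11 + 173 = 162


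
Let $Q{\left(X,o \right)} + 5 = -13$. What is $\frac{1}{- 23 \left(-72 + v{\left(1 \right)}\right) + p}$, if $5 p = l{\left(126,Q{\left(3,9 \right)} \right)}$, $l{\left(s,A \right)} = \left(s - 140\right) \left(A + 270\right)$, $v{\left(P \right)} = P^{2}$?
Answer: $\frac{5}{4637} \approx 0.0010783$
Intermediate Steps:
$Q{\left(X,o \right)} = -18$ ($Q{\left(X,o \right)} = -5 - 13 = -18$)
$l{\left(s,A \right)} = \left(-140 + s\right) \left(270 + A\right)$
$p = - \frac{3528}{5}$ ($p = \frac{-37800 - -2520 + 270 \cdot 126 - 2268}{5} = \frac{-37800 + 2520 + 34020 - 2268}{5} = \frac{1}{5} \left(-3528\right) = - \frac{3528}{5} \approx -705.6$)
$\frac{1}{- 23 \left(-72 + v{\left(1 \right)}\right) + p} = \frac{1}{- 23 \left(-72 + 1^{2}\right) - \frac{3528}{5}} = \frac{1}{- 23 \left(-72 + 1\right) - \frac{3528}{5}} = \frac{1}{\left(-23\right) \left(-71\right) - \frac{3528}{5}} = \frac{1}{1633 - \frac{3528}{5}} = \frac{1}{\frac{4637}{5}} = \frac{5}{4637}$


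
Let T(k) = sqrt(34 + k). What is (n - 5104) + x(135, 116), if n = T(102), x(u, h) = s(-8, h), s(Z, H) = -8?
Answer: -5112 + 2*sqrt(34) ≈ -5100.3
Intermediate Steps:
x(u, h) = -8
n = 2*sqrt(34) (n = sqrt(34 + 102) = sqrt(136) = 2*sqrt(34) ≈ 11.662)
(n - 5104) + x(135, 116) = (2*sqrt(34) - 5104) - 8 = (-5104 + 2*sqrt(34)) - 8 = -5112 + 2*sqrt(34)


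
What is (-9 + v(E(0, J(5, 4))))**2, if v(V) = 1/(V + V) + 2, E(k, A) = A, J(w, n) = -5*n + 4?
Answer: 50625/1024 ≈ 49.438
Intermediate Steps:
J(w, n) = 4 - 5*n
v(V) = 2 + 1/(2*V) (v(V) = 1/(2*V) + 2 = 2 + 1/(2*V))
(-9 + v(E(0, J(5, 4))))**2 = (-9 + (2 + 1/(2*(4 - 5*4))))**2 = (-9 + (2 + 1/(2*(4 - 20))))**2 = (-9 + (2 + (1/2)/(-16)))**2 = (-9 + (2 + (1/2)*(-1/16)))**2 = (-9 + (2 - 1/32))**2 = (-9 + 63/32)**2 = (-225/32)**2 = 50625/1024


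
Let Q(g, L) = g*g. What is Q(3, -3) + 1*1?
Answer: 10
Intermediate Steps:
Q(g, L) = g²
Q(3, -3) + 1*1 = 3² + 1*1 = 9 + 1 = 10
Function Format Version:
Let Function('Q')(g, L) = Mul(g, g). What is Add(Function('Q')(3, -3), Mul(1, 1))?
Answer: 10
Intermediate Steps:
Function('Q')(g, L) = Pow(g, 2)
Add(Function('Q')(3, -3), Mul(1, 1)) = Add(Pow(3, 2), Mul(1, 1)) = Add(9, 1) = 10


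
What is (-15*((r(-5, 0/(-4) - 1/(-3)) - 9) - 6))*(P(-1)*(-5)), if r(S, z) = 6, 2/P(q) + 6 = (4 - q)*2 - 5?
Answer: 1350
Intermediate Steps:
P(q) = 2/(-3 - 2*q) (P(q) = 2/(-6 + ((4 - q)*2 - 5)) = 2/(-6 + ((8 - 2*q) - 5)) = 2/(-6 + (3 - 2*q)) = 2/(-3 - 2*q))
(-15*((r(-5, 0/(-4) - 1/(-3)) - 9) - 6))*(P(-1)*(-5)) = (-15*((6 - 9) - 6))*(-2/(3 + 2*(-1))*(-5)) = (-15*(-3 - 6))*(-2/(3 - 2)*(-5)) = (-15*(-9))*(-2/1*(-5)) = 135*(-2*1*(-5)) = 135*(-2*(-5)) = 135*10 = 1350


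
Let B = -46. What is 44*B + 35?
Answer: -1989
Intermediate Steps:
44*B + 35 = 44*(-46) + 35 = -2024 + 35 = -1989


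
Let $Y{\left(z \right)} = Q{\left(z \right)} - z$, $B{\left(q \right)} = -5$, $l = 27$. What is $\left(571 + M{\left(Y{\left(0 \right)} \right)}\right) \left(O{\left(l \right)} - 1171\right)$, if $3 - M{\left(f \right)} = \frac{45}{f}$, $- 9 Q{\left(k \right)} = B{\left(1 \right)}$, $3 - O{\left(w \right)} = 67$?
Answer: $-608855$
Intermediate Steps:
$O{\left(w \right)} = -64$ ($O{\left(w \right)} = 3 - 67 = -64$)
$Q{\left(k \right)} = \frac{5}{9}$ ($Q{\left(k \right)} = \left(- \frac{1}{9}\right) \left(-5\right) = \frac{5}{9}$)
$Y{\left(z \right)} = \frac{5}{9} - z$
$M{\left(f \right)} = 3 - \frac{45}{f}$
$\left(571 + M{\left(Y{\left(0 \right)} \right)}\right) \left(O{\left(l \right)} - 1171\right) = \left(571 + \left(3 - \frac{45}{\frac{5}{9} - 0}\right)\right) \left(-64 - 1171\right) = \left(571 + \left(3 - \frac{45}{\frac{5}{9} + 0}\right)\right) \left(-1235\right) = \left(571 + \left(3 - \frac{45}{\frac{5}{9}}\right)\right) \left(-1235\right) = \left(571 + \left(3 - 81\right)\right) \left(-1235\right) = \left(571 - 78\right) \left(-1235\right) = 493 \left(-1235\right) = -608855$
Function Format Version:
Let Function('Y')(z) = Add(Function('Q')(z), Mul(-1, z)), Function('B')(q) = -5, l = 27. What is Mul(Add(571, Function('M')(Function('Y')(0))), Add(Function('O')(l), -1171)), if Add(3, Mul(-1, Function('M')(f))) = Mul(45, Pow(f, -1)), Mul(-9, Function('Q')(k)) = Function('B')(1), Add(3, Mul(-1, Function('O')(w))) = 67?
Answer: -608855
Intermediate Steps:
Function('O')(w) = -64 (Function('O')(w) = Add(3, Mul(-1, 67)) = Add(3, -67) = -64)
Function('Q')(k) = Rational(5, 9) (Function('Q')(k) = Mul(Rational(-1, 9), -5) = Rational(5, 9))
Function('Y')(z) = Add(Rational(5, 9), Mul(-1, z))
Function('M')(f) = Add(3, Mul(-45, Pow(f, -1))) (Function('M')(f) = Add(3, Mul(-1, Mul(45, Pow(f, -1)))) = Add(3, Mul(-45, Pow(f, -1))))
Mul(Add(571, Function('M')(Function('Y')(0))), Add(Function('O')(l), -1171)) = Mul(Add(571, Add(3, Mul(-45, Pow(Add(Rational(5, 9), Mul(-1, 0)), -1)))), Add(-64, -1171)) = Mul(Add(571, Add(3, Mul(-45, Pow(Add(Rational(5, 9), 0), -1)))), -1235) = Mul(Add(571, Add(3, Mul(-45, Pow(Rational(5, 9), -1)))), -1235) = Mul(Add(571, Add(3, Mul(-45, Rational(9, 5)))), -1235) = Mul(Add(571, Add(3, -81)), -1235) = Mul(Add(571, -78), -1235) = Mul(493, -1235) = -608855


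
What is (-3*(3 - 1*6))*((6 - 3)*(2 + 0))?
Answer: 54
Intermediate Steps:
(-3*(3 - 1*6))*((6 - 3)*(2 + 0)) = (-3*(3 - 6))*(3*2) = -3*(-3)*6 = 9*6 = 54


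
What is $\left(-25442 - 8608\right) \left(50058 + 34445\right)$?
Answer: $-2877327150$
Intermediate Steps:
$\left(-25442 - 8608\right) \left(50058 + 34445\right) = \left(-25442 - 8608\right) 84503 = \left(-34050\right) 84503 = -2877327150$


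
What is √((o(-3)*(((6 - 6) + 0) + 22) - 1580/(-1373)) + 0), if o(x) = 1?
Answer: √43642178/1373 ≈ 4.8115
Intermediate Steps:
√((o(-3)*(((6 - 6) + 0) + 22) - 1580/(-1373)) + 0) = √((1*(((6 - 6) + 0) + 22) - 1580/(-1373)) + 0) = √((1*((0 + 0) + 22) - 1580*(-1)/1373) + 0) = √((1*(0 + 22) - 1*(-1580/1373)) + 0) = √((1*22 + 1580/1373) + 0) = √((22 + 1580/1373) + 0) = √(31786/1373 + 0) = √(31786/1373) = √43642178/1373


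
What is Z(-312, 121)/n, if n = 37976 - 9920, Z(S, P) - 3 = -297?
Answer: -7/668 ≈ -0.010479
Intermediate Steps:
Z(S, P) = -294 (Z(S, P) = 3 - 297 = -294)
n = 28056
Z(-312, 121)/n = -294/28056 = -294*1/28056 = -7/668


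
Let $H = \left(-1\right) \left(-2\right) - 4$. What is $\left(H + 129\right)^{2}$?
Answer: $16129$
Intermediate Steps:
$H = -2$ ($H = 2 - 4 = -2$)
$\left(H + 129\right)^{2} = \left(-2 + 129\right)^{2} = 127^{2} = 16129$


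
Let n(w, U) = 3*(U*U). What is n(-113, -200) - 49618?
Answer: 70382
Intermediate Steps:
n(w, U) = 3*U**2
n(-113, -200) - 49618 = 3*(-200)**2 - 49618 = 3*40000 - 49618 = 120000 - 49618 = 70382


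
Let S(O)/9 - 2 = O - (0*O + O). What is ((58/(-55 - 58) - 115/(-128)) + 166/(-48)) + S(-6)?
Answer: 647705/43392 ≈ 14.927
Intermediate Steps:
S(O) = 18 (S(O) = 18 + 9*(O - (0*O + O)) = 18 + 9*(O - (0 + O)) = 18 + 9*(O - O) = 18 + 9*0 = 18 + 0 = 18)
((58/(-55 - 58) - 115/(-128)) + 166/(-48)) + S(-6) = ((58/(-55 - 58) - 115/(-128)) + 166/(-48)) + 18 = ((58/(-113) - 115*(-1/128)) + 166*(-1/48)) + 18 = ((58*(-1/113) + 115/128) - 83/24) + 18 = ((-58/113 + 115/128) - 83/24) + 18 = (5571/14464 - 83/24) + 18 = -133351/43392 + 18 = 647705/43392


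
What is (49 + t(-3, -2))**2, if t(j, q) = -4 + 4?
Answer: 2401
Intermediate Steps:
t(j, q) = 0
(49 + t(-3, -2))**2 = (49 + 0)**2 = 49**2 = 2401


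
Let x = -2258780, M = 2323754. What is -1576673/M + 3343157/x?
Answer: -5665015945159/2624424530060 ≈ -2.1586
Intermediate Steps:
-1576673/M + 3343157/x = -1576673/2323754 + 3343157/(-2258780) = -1576673*1/2323754 + 3343157*(-1/2258780) = -1576673/2323754 - 3343157/2258780 = -5665015945159/2624424530060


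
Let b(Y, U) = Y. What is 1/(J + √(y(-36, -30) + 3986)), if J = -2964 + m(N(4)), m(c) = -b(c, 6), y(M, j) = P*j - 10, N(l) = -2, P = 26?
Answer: -1481/4385124 - √799/4385124 ≈ -0.00034418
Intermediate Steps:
y(M, j) = -10 + 26*j (y(M, j) = 26*j - 10 = -10 + 26*j)
m(c) = -c
J = -2962 (J = -2964 - 1*(-2) = -2964 + 2 = -2962)
1/(J + √(y(-36, -30) + 3986)) = 1/(-2962 + √((-10 + 26*(-30)) + 3986)) = 1/(-2962 + √((-10 - 780) + 3986)) = 1/(-2962 + √(-790 + 3986)) = 1/(-2962 + √3196) = 1/(-2962 + 2*√799)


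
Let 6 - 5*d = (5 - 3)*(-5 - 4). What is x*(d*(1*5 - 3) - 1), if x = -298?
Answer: -12814/5 ≈ -2562.8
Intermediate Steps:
d = 24/5 (d = 6/5 - (5 - 3)*(-5 - 4)/5 = 6/5 - 2*(-9)/5 = 6/5 - ⅕*(-18) = 6/5 + 18/5 = 24/5 ≈ 4.8000)
x*(d*(1*5 - 3) - 1) = -298*(24*(1*5 - 3)/5 - 1) = -298*(24*(5 - 3)/5 - 1) = -298*((24/5)*2 - 1) = -298*(48/5 - 1) = -298*43/5 = -12814/5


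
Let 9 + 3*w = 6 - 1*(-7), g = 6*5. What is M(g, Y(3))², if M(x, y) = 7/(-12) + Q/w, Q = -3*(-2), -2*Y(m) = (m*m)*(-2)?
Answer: 2209/144 ≈ 15.340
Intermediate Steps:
Y(m) = m² (Y(m) = -m*m*(-2)/2 = -m²*(-2)/2 = -(-1)*m² = m²)
g = 30
Q = 6
w = 4/3 (w = -3 + (6 - 1*(-7))/3 = -3 + (6 + 7)/3 = -3 + (⅓)*13 = -3 + 13/3 = 4/3 ≈ 1.3333)
M(x, y) = 47/12 (M(x, y) = 7/(-12) + 6/(4/3) = 7*(-1/12) + 6*(¾) = -7/12 + 9/2 = 47/12)
M(g, Y(3))² = (47/12)² = 2209/144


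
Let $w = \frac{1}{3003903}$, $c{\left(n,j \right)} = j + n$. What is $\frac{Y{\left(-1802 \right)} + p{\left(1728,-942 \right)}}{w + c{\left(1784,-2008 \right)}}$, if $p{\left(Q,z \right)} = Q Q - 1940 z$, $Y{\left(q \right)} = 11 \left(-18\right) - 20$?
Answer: $- \frac{14458524099138}{672874271} \approx -21488.0$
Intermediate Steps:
$Y{\left(q \right)} = -218$ ($Y{\left(q \right)} = -198 - 20 = -218$)
$p{\left(Q,z \right)} = Q^{2} - 1940 z$
$w = \frac{1}{3003903} \approx 3.329 \cdot 10^{-7}$
$\frac{Y{\left(-1802 \right)} + p{\left(1728,-942 \right)}}{w + c{\left(1784,-2008 \right)}} = \frac{-218 - \left(-1827480 - 1728^{2}\right)}{\frac{1}{3003903} + \left(-2008 + 1784\right)} = \frac{-218 + \left(2985984 + 1827480\right)}{\frac{1}{3003903} - 224} = \frac{-218 + 4813464}{- \frac{672874271}{3003903}} = 4813246 \left(- \frac{3003903}{672874271}\right) = - \frac{14458524099138}{672874271}$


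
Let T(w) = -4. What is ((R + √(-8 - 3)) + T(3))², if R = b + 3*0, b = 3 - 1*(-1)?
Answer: -11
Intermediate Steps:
b = 4 (b = 3 + 1 = 4)
R = 4 (R = 4 + 3*0 = 4 + 0 = 4)
((R + √(-8 - 3)) + T(3))² = ((4 + √(-8 - 3)) - 4)² = ((4 + √(-11)) - 4)² = ((4 + I*√11) - 4)² = (I*√11)² = -11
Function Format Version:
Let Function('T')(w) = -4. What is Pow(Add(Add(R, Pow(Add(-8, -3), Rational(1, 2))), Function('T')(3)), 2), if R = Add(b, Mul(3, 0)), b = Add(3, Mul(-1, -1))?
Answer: -11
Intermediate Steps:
b = 4 (b = Add(3, 1) = 4)
R = 4 (R = Add(4, Mul(3, 0)) = Add(4, 0) = 4)
Pow(Add(Add(R, Pow(Add(-8, -3), Rational(1, 2))), Function('T')(3)), 2) = Pow(Add(Add(4, Pow(Add(-8, -3), Rational(1, 2))), -4), 2) = Pow(Add(Add(4, Pow(-11, Rational(1, 2))), -4), 2) = Pow(Add(Add(4, Mul(I, Pow(11, Rational(1, 2)))), -4), 2) = Pow(Mul(I, Pow(11, Rational(1, 2))), 2) = -11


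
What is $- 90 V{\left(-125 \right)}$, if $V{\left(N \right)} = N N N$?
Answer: $175781250$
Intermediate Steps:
$V{\left(N \right)} = N^{3}$ ($V{\left(N \right)} = N^{2} N = N^{3}$)
$- 90 V{\left(-125 \right)} = - 90 \left(-125\right)^{3} = \left(-90\right) \left(-1953125\right) = 175781250$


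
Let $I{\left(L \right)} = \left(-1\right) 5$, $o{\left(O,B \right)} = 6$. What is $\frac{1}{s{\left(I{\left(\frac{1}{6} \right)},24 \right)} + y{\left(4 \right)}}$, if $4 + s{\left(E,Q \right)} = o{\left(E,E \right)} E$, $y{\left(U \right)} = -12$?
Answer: $- \frac{1}{46} \approx -0.021739$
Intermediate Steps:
$I{\left(L \right)} = -5$
$s{\left(E,Q \right)} = -4 + 6 E$
$\frac{1}{s{\left(I{\left(\frac{1}{6} \right)},24 \right)} + y{\left(4 \right)}} = \frac{1}{\left(-4 + 6 \left(-5\right)\right) - 12} = \frac{1}{\left(-4 - 30\right) - 12} = \frac{1}{-34 - 12} = \frac{1}{-46} = - \frac{1}{46}$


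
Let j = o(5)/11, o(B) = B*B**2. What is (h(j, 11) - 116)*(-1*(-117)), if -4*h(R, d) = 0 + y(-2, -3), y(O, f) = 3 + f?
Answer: -13572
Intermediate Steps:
o(B) = B**3
j = 125/11 (j = 5**3/11 = 125*(1/11) = 125/11 ≈ 11.364)
h(R, d) = 0 (h(R, d) = -(0 + (3 - 3))/4 = -(0 + 0)/4 = -1/4*0 = 0)
(h(j, 11) - 116)*(-1*(-117)) = (0 - 116)*(-1*(-117)) = -116*117 = -13572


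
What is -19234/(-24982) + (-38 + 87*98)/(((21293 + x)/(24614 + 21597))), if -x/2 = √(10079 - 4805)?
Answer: 9484408807974635/514823097793 + 213948528*√586/41215523 ≈ 18548.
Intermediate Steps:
x = -6*√586 (x = -2*√(10079 - 4805) = -6*√586 ≈ -145.24)
-19234/(-24982) + (-38 + 87*98)/(((21293 + x)/(24614 + 21597))) = -19234/(-24982) + (-38 + 87*98)/(((21293 - 6*√586)/(24614 + 21597))) = -19234*(-1/24982) + (-38 + 8526)/(((21293 - 6*√586)/46211)) = 9617/12491 + 8488/(((21293 - 6*√586)*(1/46211))) = 9617/12491 + 8488/(21293/46211 - 6*√586/46211)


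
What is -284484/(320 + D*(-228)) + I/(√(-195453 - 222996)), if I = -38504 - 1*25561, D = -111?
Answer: -71121/6407 + 21355*I*√418449/139483 ≈ -11.101 + 99.037*I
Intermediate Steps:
I = -64065 (I = -38504 - 25561 = -64065)
-284484/(320 + D*(-228)) + I/(√(-195453 - 222996)) = -284484/(320 - 111*(-228)) - 64065/√(-195453 - 222996) = -284484/(320 + 25308) - 64065*(-I*√418449/418449) = -284484/25628 - 64065*(-I*√418449/418449) = -284484*1/25628 - (-21355)*I*√418449/139483 = -71121/6407 + 21355*I*√418449/139483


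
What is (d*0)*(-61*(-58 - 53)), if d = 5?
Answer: 0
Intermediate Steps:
(d*0)*(-61*(-58 - 53)) = (5*0)*(-61*(-58 - 53)) = 0*(-61*(-111)) = 0*6771 = 0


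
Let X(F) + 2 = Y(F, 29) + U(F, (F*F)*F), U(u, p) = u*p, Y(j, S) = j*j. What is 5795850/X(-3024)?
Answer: 115917/1672465587287 ≈ 6.9309e-8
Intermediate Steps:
Y(j, S) = j**2
U(u, p) = p*u
X(F) = -2 + F**2 + F**4 (X(F) = -2 + (F**2 + ((F*F)*F)*F) = -2 + (F**2 + (F**2*F)*F) = -2 + (F**2 + F**3*F) = -2 + (F**2 + F**4) = -2 + F**2 + F**4)
5795850/X(-3024) = 5795850/(-2 + (-3024)**2 + (-3024)**4) = 5795850/(-2 + 9144576 + 83623270219776) = 5795850/83623279364350 = 5795850*(1/83623279364350) = 115917/1672465587287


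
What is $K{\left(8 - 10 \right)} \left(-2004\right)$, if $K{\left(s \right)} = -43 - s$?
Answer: $82164$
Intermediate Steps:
$K{\left(8 - 10 \right)} \left(-2004\right) = \left(-43 - \left(8 - 10\right)\right) \left(-2004\right) = \left(-43 - -2\right) \left(-2004\right) = \left(-43 + 2\right) \left(-2004\right) = \left(-41\right) \left(-2004\right) = 82164$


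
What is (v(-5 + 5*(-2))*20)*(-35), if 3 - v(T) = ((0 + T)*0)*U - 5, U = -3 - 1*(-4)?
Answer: -5600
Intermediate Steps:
U = 1 (U = -3 + 4 = 1)
v(T) = 8 (v(T) = 3 - (((0 + T)*0)*1 - 5) = 3 - ((T*0)*1 - 5) = 3 - (0*1 - 5) = 3 - (0 - 5) = 3 - 1*(-5) = 3 + 5 = 8)
(v(-5 + 5*(-2))*20)*(-35) = (8*20)*(-35) = 160*(-35) = -5600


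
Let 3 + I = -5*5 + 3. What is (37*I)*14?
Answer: -12950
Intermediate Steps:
I = -25 (I = -3 + (-5*5 + 3) = -3 + (-25 + 3) = -3 - 22 = -25)
(37*I)*14 = (37*(-25))*14 = -925*14 = -12950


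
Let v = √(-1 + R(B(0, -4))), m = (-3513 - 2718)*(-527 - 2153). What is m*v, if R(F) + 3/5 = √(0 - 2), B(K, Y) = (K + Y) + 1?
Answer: 3339816*√(-40 + 25*I*√2) ≈ 8.6402e+6 + 2.2822e+7*I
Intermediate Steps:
B(K, Y) = 1 + K + Y
R(F) = -⅗ + I*√2 (R(F) = -⅗ + √(0 - 2) = -⅗ + √(-2) = -⅗ + I*√2)
m = 16699080 (m = -6231*(-2680) = 16699080)
v = √(-8/5 + I*√2) (v = √(-1 + (-⅗ + I*√2)) = √(-8/5 + I*√2) ≈ 0.5174 + 1.3666*I)
m*v = 16699080*(√(-40 + 25*I*√2)/5) = 3339816*√(-40 + 25*I*√2)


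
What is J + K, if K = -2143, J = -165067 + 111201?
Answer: -56009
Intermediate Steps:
J = -53866
J + K = -53866 - 2143 = -56009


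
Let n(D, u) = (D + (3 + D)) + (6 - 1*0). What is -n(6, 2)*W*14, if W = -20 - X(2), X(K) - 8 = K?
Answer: 8820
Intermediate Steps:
X(K) = 8 + K
W = -30 (W = -20 - (8 + 2) = -20 - 1*10 = -20 - 10 = -30)
n(D, u) = 9 + 2*D (n(D, u) = (3 + 2*D) + (6 + 0) = (3 + 2*D) + 6 = 9 + 2*D)
-n(6, 2)*W*14 = -(9 + 2*6)*(-30)*14 = -(9 + 12)*(-30)*14 = -21*(-30)*14 = -(-630)*14 = -1*(-8820) = 8820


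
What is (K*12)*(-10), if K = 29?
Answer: -3480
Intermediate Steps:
(K*12)*(-10) = (29*12)*(-10) = 348*(-10) = -3480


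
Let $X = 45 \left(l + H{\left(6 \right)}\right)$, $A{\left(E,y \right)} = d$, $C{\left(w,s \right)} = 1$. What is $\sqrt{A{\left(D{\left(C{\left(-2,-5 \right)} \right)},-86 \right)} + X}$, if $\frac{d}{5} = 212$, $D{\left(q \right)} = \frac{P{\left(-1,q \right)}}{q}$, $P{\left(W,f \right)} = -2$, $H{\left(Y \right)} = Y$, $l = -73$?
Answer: $i \sqrt{1955} \approx 44.215 i$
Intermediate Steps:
$D{\left(q \right)} = - \frac{2}{q}$
$d = 1060$ ($d = 5 \cdot 212 = 1060$)
$A{\left(E,y \right)} = 1060$
$X = -3015$ ($X = 45 \left(-73 + 6\right) = 45 \left(-67\right) = -3015$)
$\sqrt{A{\left(D{\left(C{\left(-2,-5 \right)} \right)},-86 \right)} + X} = \sqrt{1060 - 3015} = \sqrt{-1955} = i \sqrt{1955}$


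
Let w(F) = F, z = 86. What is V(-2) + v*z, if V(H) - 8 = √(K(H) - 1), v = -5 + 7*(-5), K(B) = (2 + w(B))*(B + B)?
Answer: -3432 + I ≈ -3432.0 + 1.0*I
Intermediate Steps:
K(B) = 2*B*(2 + B) (K(B) = (2 + B)*(B + B) = (2 + B)*(2*B) = 2*B*(2 + B))
v = -40 (v = -5 - 35 = -40)
V(H) = 8 + √(-1 + 2*H*(2 + H)) (V(H) = 8 + √(2*H*(2 + H) - 1) = 8 + √(-1 + 2*H*(2 + H)))
V(-2) + v*z = (8 + √(-1 + 2*(-2)*(2 - 2))) - 40*86 = (8 + √(-1 + 2*(-2)*0)) - 3440 = (8 + √(-1 + 0)) - 3440 = (8 + √(-1)) - 3440 = (8 + I) - 3440 = -3432 + I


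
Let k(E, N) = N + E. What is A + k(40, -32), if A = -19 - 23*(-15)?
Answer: 334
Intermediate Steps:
k(E, N) = E + N
A = 326 (A = -19 + 345 = 326)
A + k(40, -32) = 326 + (40 - 32) = 326 + 8 = 334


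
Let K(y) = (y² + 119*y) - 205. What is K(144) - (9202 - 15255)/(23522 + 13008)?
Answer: 1375981563/36530 ≈ 37667.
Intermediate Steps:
K(y) = -205 + y² + 119*y
K(144) - (9202 - 15255)/(23522 + 13008) = (-205 + 144² + 119*144) - (9202 - 15255)/(23522 + 13008) = (-205 + 20736 + 17136) - (-6053)/36530 = 37667 - (-6053)/36530 = 37667 - 1*(-6053/36530) = 37667 + 6053/36530 = 1375981563/36530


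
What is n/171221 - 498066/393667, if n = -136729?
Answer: -139105053829/67404057407 ≈ -2.0637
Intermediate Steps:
n/171221 - 498066/393667 = -136729/171221 - 498066/393667 = -139105053829/67404057407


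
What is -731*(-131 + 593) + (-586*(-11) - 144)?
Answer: -331420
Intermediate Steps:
-731*(-131 + 593) + (-586*(-11) - 144) = -731*462 + (6446 - 144) = -337722 + 6302 = -331420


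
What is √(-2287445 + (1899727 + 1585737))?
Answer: √1198019 ≈ 1094.5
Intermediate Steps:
√(-2287445 + (1899727 + 1585737)) = √(-2287445 + 3485464) = √1198019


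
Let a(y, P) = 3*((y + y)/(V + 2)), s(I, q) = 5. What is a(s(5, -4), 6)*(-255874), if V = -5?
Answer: 2558740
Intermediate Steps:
a(y, P) = -2*y (a(y, P) = 3*((y + y)/(-5 + 2)) = 3*((2*y)/(-3)) = 3*((2*y)*(-⅓)) = 3*(-2*y/3) = -2*y)
a(s(5, -4), 6)*(-255874) = -2*5*(-255874) = -10*(-255874) = 2558740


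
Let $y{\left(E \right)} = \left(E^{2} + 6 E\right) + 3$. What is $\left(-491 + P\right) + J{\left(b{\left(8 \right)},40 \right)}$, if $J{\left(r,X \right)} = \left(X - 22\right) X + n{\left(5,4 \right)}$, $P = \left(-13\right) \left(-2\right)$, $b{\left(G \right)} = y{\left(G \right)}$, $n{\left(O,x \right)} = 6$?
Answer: $261$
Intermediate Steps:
$y{\left(E \right)} = 3 + E^{2} + 6 E$
$b{\left(G \right)} = 3 + G^{2} + 6 G$
$P = 26$
$J{\left(r,X \right)} = 6 + X \left(-22 + X\right)$ ($J{\left(r,X \right)} = \left(X - 22\right) X + 6 = \left(-22 + X\right) X + 6 = X \left(-22 + X\right) + 6 = 6 + X \left(-22 + X\right)$)
$\left(-491 + P\right) + J{\left(b{\left(8 \right)},40 \right)} = \left(-491 + 26\right) + \left(6 + 40^{2} - 880\right) = -465 + \left(6 + 1600 - 880\right) = -465 + 726 = 261$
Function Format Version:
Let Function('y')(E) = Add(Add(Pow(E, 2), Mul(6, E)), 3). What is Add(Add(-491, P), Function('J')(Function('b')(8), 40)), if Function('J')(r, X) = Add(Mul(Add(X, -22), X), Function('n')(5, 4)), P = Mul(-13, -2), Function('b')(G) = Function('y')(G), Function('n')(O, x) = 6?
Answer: 261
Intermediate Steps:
Function('y')(E) = Add(3, Pow(E, 2), Mul(6, E))
Function('b')(G) = Add(3, Pow(G, 2), Mul(6, G))
P = 26
Function('J')(r, X) = Add(6, Mul(X, Add(-22, X))) (Function('J')(r, X) = Add(Mul(Add(X, -22), X), 6) = Add(Mul(Add(-22, X), X), 6) = Add(Mul(X, Add(-22, X)), 6) = Add(6, Mul(X, Add(-22, X))))
Add(Add(-491, P), Function('J')(Function('b')(8), 40)) = Add(Add(-491, 26), Add(6, Pow(40, 2), Mul(-22, 40))) = Add(-465, Add(6, 1600, -880)) = Add(-465, 726) = 261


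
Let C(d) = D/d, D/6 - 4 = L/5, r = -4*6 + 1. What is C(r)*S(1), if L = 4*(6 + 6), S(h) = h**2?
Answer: -408/115 ≈ -3.5478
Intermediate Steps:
r = -23 (r = -24 + 1 = -23)
L = 48 (L = 4*12 = 48)
D = 408/5 (D = 24 + 6*(48/5) = 24 + 288/5 = 408/5 ≈ 81.600)
C(d) = 408/(5*d)
C(r)*S(1) = ((408/5)/(-23))*1**2 = ((408/5)*(-1/23))*1 = -408/115*1 = -408/115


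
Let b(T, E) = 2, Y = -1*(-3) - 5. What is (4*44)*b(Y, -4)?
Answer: 352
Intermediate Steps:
Y = -2 (Y = 3 - 5 = -2)
(4*44)*b(Y, -4) = (4*44)*2 = 176*2 = 352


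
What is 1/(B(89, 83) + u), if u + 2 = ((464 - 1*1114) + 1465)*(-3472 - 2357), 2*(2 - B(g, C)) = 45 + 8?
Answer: -2/9501323 ≈ -2.1050e-7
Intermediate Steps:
B(g, C) = -49/2 (B(g, C) = 2 - (45 + 8)/2 = 2 - ½*53 = 2 - 53/2 = -49/2)
u = -4750637 (u = -2 + ((464 - 1*1114) + 1465)*(-3472 - 2357) = -2 + ((464 - 1114) + 1465)*(-5829) = -2 + (-650 + 1465)*(-5829) = -2 + 815*(-5829) = -2 - 4750635 = -4750637)
1/(B(89, 83) + u) = 1/(-49/2 - 4750637) = 1/(-9501323/2) = -2/9501323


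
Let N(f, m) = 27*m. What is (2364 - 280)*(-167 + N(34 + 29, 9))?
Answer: 158384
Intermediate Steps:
(2364 - 280)*(-167 + N(34 + 29, 9)) = (2364 - 280)*(-167 + 27*9) = 2084*(-167 + 243) = 2084*76 = 158384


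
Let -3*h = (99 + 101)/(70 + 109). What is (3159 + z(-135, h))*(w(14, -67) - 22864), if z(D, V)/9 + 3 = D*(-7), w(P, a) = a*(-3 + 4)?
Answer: -266848047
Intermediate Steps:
w(P, a) = a (w(P, a) = a*1 = a)
h = -200/537 (h = -(99 + 101)/(3*(70 + 109)) = -200/(3*179) = -1/3*200/179 = -200/537 ≈ -0.37244)
z(D, V) = -27 - 63*D (z(D, V) = -27 + 9*(D*(-7)) = -27 + 9*(-7*D) = -27 - 63*D)
(3159 + z(-135, h))*(w(14, -67) - 22864) = (3159 + (-27 - 63*(-135)))*(-67 - 22864) = (3159 + (-27 + 8505))*(-22931) = (3159 + 8478)*(-22931) = 11637*(-22931) = -266848047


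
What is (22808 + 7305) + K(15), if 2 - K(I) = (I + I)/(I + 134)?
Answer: 4487105/149 ≈ 30115.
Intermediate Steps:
K(I) = 2 - 2*I/(134 + I) (K(I) = 2 - (I + I)/(I + 134) = 2 - 2*I/(134 + I))
(22808 + 7305) + K(15) = (22808 + 7305) + 268/(134 + 15) = 30113 + 268/149 = 4487105/149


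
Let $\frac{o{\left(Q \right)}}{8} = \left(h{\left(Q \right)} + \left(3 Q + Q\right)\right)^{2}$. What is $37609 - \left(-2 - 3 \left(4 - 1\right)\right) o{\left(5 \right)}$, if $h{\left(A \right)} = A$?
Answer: $92609$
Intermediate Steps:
$o{\left(Q \right)} = 200 Q^{2}$ ($o{\left(Q \right)} = 8 \left(Q + \left(3 Q + Q\right)\right)^{2} = 8 \left(Q + 4 Q\right)^{2} = 8 \left(5 Q\right)^{2} = 8 \cdot 25 Q^{2} = 200 Q^{2}$)
$37609 - \left(-2 - 3 \left(4 - 1\right)\right) o{\left(5 \right)} = 37609 - \left(-2 - 3 \left(4 - 1\right)\right) 200 \cdot 5^{2} = 37609 - \left(-2 - 9\right) 200 \cdot 25 = 37609 - \left(-2 - 9\right) 5000 = 37609 - \left(-11\right) 5000 = 37609 - -55000 = 37609 + 55000 = 92609$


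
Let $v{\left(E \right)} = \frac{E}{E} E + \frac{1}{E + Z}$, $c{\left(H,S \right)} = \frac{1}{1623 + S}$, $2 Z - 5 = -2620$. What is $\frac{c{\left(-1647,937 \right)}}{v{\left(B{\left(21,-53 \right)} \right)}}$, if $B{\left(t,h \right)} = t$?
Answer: $\frac{2573}{138319360} \approx 1.8602 \cdot 10^{-5}$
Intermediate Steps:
$Z = - \frac{2615}{2}$ ($Z = \frac{5}{2} + \frac{1}{2} \left(-2620\right) = \frac{5}{2} - 1310 = - \frac{2615}{2} \approx -1307.5$)
$v{\left(E \right)} = E + \frac{1}{- \frac{2615}{2} + E}$ ($v{\left(E \right)} = \frac{E}{E} E + \frac{1}{E - \frac{2615}{2}} = 1 E + \frac{1}{- \frac{2615}{2} + E} = E + \frac{1}{- \frac{2615}{2} + E}$)
$\frac{c{\left(-1647,937 \right)}}{v{\left(B{\left(21,-53 \right)} \right)}} = \frac{1}{\left(1623 + 937\right) \frac{2 - 54915 + 2 \cdot 21^{2}}{-2615 + 2 \cdot 21}} = \frac{1}{2560 \frac{2 - 54915 + 2 \cdot 441}{-2615 + 42}} = \frac{1}{2560 \frac{2 - 54915 + 882}{-2573}} = \frac{1}{2560 \left(\left(- \frac{1}{2573}\right) \left(-54031\right)\right)} = \frac{1}{2560 \cdot \frac{54031}{2573}} = \frac{1}{2560} \cdot \frac{2573}{54031} = \frac{2573}{138319360}$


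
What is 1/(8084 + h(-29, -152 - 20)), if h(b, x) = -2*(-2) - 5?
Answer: 1/8083 ≈ 0.00012372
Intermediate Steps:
h(b, x) = -1 (h(b, x) = 4 - 5 = -1)
1/(8084 + h(-29, -152 - 20)) = 1/(8084 - 1) = 1/8083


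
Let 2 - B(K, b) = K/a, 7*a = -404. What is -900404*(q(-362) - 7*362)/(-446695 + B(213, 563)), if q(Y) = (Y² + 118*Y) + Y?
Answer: 31077019069312/180462481 ≈ 1.7221e+5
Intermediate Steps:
a = -404/7 (a = (⅐)*(-404) = -404/7 ≈ -57.714)
B(K, b) = 2 + 7*K/404 (B(K, b) = 2 - K/(-404/7) = 2 - K*(-7)/404 = 2 - (-7)*K/404 = 2 + 7*K/404)
q(Y) = Y² + 119*Y
-900404*(q(-362) - 7*362)/(-446695 + B(213, 563)) = -900404*(-362*(119 - 362) - 7*362)/(-446695 + (2 + (7/404)*213)) = -900404*(-362*(-243) - 2534)/(-446695 + (2 + 1491/404)) = -900404*(87966 - 2534)/(-446695 + 2299/404) = -900404/((-180462481/404/85432)) = -900404/((-180462481/404*1/85432)) = -900404/(-180462481/34514528) = -900404*(-34514528/180462481) = 31077019069312/180462481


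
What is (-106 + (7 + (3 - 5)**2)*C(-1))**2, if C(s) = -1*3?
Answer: 19321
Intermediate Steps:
C(s) = -3
(-106 + (7 + (3 - 5)**2)*C(-1))**2 = (-106 + (7 + (3 - 5)**2)*(-3))**2 = (-106 + (7 + (-2)**2)*(-3))**2 = (-106 + (7 + 4)*(-3))**2 = (-106 + 11*(-3))**2 = (-106 - 33)**2 = (-139)**2 = 19321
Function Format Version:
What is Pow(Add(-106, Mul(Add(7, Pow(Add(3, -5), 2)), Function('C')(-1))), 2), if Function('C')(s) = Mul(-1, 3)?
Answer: 19321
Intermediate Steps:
Function('C')(s) = -3
Pow(Add(-106, Mul(Add(7, Pow(Add(3, -5), 2)), Function('C')(-1))), 2) = Pow(Add(-106, Mul(Add(7, Pow(Add(3, -5), 2)), -3)), 2) = Pow(Add(-106, Mul(Add(7, Pow(-2, 2)), -3)), 2) = Pow(Add(-106, Mul(Add(7, 4), -3)), 2) = Pow(Add(-106, Mul(11, -3)), 2) = Pow(Add(-106, -33), 2) = Pow(-139, 2) = 19321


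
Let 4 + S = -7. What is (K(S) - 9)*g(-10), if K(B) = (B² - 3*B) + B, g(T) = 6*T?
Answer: -8040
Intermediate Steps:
S = -11 (S = -4 - 7 = -11)
K(B) = B² - 2*B
(K(S) - 9)*g(-10) = (-11*(-2 - 11) - 9)*(6*(-10)) = (-11*(-13) - 9)*(-60) = (143 - 9)*(-60) = 134*(-60) = -8040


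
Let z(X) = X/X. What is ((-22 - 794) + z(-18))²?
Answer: 664225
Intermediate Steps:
z(X) = 1
((-22 - 794) + z(-18))² = ((-22 - 794) + 1)² = (-816 + 1)² = (-815)² = 664225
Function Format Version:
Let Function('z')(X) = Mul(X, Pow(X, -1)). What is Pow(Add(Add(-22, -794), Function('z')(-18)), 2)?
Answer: 664225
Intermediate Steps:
Function('z')(X) = 1
Pow(Add(Add(-22, -794), Function('z')(-18)), 2) = Pow(Add(Add(-22, -794), 1), 2) = Pow(Add(-816, 1), 2) = Pow(-815, 2) = 664225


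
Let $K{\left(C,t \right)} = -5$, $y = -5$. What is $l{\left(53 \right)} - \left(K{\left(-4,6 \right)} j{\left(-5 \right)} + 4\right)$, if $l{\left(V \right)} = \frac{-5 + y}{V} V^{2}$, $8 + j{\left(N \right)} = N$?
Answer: $-599$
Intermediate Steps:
$j{\left(N \right)} = -8 + N$
$l{\left(V \right)} = - 10 V$ ($l{\left(V \right)} = \frac{-5 - 5}{V} V^{2} = - \frac{10}{V} V^{2} = - 10 V$)
$l{\left(53 \right)} - \left(K{\left(-4,6 \right)} j{\left(-5 \right)} + 4\right) = \left(-10\right) 53 - \left(- 5 \left(-8 - 5\right) + 4\right) = -530 - \left(\left(-5\right) \left(-13\right) + 4\right) = -530 - \left(65 + 4\right) = -530 - 69 = -599$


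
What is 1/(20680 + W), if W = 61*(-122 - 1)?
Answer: 1/13177 ≈ 7.5890e-5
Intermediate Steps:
W = -7503 (W = 61*(-123) = -7503)
1/(20680 + W) = 1/(20680 - 7503) = 1/13177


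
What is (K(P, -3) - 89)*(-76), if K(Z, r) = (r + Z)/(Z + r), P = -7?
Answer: 6688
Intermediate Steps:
K(Z, r) = 1 (K(Z, r) = (Z + r)/(Z + r) = 1)
(K(P, -3) - 89)*(-76) = (1 - 89)*(-76) = -88*(-76) = 6688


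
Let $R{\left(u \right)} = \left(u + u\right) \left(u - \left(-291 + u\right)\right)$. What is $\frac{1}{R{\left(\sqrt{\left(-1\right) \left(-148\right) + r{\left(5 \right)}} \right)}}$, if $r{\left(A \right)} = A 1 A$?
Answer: $\frac{\sqrt{173}}{100686} \approx 0.00013063$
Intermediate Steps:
$r{\left(A \right)} = A^{2}$ ($r{\left(A \right)} = A A = A^{2}$)
$R{\left(u \right)} = 582 u$ ($R{\left(u \right)} = 2 u 291 = 582 u$)
$\frac{1}{R{\left(\sqrt{\left(-1\right) \left(-148\right) + r{\left(5 \right)}} \right)}} = \frac{1}{582 \sqrt{\left(-1\right) \left(-148\right) + 5^{2}}} = \frac{1}{582 \sqrt{148 + 25}} = \frac{1}{582 \sqrt{173}} = \frac{\sqrt{173}}{100686}$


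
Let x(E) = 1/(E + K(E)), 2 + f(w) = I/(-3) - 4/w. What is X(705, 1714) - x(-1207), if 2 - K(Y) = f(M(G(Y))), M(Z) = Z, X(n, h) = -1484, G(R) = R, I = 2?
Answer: -6460829303/4353661 ≈ -1484.0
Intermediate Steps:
f(w) = -8/3 - 4/w (f(w) = -2 + (2/(-3) - 4/w) = -2 + (2*(-1/3) - 4/w) = -2 + (-2/3 - 4/w) = -8/3 - 4/w)
K(Y) = 14/3 + 4/Y (K(Y) = 2 - (-8/3 - 4/Y) = 2 + (8/3 + 4/Y) = 14/3 + 4/Y)
x(E) = 1/(14/3 + E + 4/E) (x(E) = 1/(E + (14/3 + 4/E)) = 1/(14/3 + E + 4/E))
X(705, 1714) - x(-1207) = -1484 - 3*(-1207)/(12 - 1207*(14 + 3*(-1207))) = -1484 - 3*(-1207)/(12 - 1207*(14 - 3621)) = -1484 - 3*(-1207)/(12 - 1207*(-3607)) = -1484 - 3*(-1207)/(12 + 4353649) = -1484 - 3*(-1207)/4353661 = -1484 - 1*(-3621/4353661) = -1484 + 3621/4353661 = -6460829303/4353661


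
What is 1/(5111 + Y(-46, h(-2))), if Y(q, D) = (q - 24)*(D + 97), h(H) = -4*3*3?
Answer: 1/841 ≈ 0.0011891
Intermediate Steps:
h(H) = -36 (h(H) = -12*3 = -36)
Y(q, D) = (-24 + q)*(97 + D)
1/(5111 + Y(-46, h(-2))) = 1/(5111 + (-2328 - 24*(-36) + 97*(-46) - 36*(-46))) = 1/(5111 + (-2328 + 864 - 4462 + 1656)) = 1/(5111 - 4270) = 1/841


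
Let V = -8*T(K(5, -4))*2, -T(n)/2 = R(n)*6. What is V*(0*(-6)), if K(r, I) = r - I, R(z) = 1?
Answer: 0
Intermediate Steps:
T(n) = -12 (T(n) = -2*6 = -12)
V = 192 (V = -8*(-12)*2 = 96*2 = 192)
V*(0*(-6)) = 192*(0*(-6)) = 192*0 = 0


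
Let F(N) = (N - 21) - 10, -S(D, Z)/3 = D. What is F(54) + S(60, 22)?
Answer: -157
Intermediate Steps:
S(D, Z) = -3*D
F(N) = -31 + N (F(N) = (-21 + N) - 10 = -31 + N)
F(54) + S(60, 22) = (-31 + 54) - 3*60 = 23 - 180 = -157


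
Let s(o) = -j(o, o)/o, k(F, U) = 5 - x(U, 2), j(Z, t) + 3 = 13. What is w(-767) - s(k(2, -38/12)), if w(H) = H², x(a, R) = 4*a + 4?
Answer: 24119879/41 ≈ 5.8829e+5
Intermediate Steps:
x(a, R) = 4 + 4*a
j(Z, t) = 10 (j(Z, t) = -3 + 13 = 10)
k(F, U) = 1 - 4*U (k(F, U) = 5 - (4 + 4*U) = 5 + (-4 - 4*U) = 1 - 4*U)
s(o) = -10/o
w(-767) - s(k(2, -38/12)) = (-767)² - (-10)/(1 - (-152)/12) = 588289 - (-10)/(1 - (-152)/12) = 588289 - (-10)/(1 - 4*(-19/6)) = 588289 - (-10)/(1 + 38/3) = 588289 - (-10)/41/3 = 588289 - (-10)*3/41 = 588289 - 1*(-30/41) = 588289 + 30/41 = 24119879/41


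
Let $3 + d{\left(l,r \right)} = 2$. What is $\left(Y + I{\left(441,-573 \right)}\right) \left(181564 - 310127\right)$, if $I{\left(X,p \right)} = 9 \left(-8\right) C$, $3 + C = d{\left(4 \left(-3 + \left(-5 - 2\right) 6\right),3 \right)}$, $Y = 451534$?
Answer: $-58087591786$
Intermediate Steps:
$d{\left(l,r \right)} = -1$ ($d{\left(l,r \right)} = -3 + 2 = -1$)
$C = -4$ ($C = -3 - 1 = -4$)
$I{\left(X,p \right)} = 288$ ($I{\left(X,p \right)} = 9 \left(-8\right) \left(-4\right) = \left(-72\right) \left(-4\right) = 288$)
$\left(Y + I{\left(441,-573 \right)}\right) \left(181564 - 310127\right) = \left(451534 + 288\right) \left(181564 - 310127\right) = 451822 \left(-128563\right) = -58087591786$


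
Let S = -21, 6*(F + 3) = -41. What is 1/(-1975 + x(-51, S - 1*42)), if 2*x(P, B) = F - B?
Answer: -12/23381 ≈ -0.00051324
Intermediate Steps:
F = -59/6 (F = -3 + (⅙)*(-41) = -3 - 41/6 = -59/6 ≈ -9.8333)
x(P, B) = -59/12 - B/2 (x(P, B) = (-59/6 - B)/2 = -59/12 - B/2)
1/(-1975 + x(-51, S - 1*42)) = 1/(-1975 + (-59/12 - (-21 - 1*42)/2)) = 1/(-1975 + (-59/12 - (-21 - 42)/2)) = 1/(-1975 + (-59/12 - ½*(-63))) = 1/(-1975 + (-59/12 + 63/2)) = 1/(-1975 + 319/12) = 1/(-23381/12) = -12/23381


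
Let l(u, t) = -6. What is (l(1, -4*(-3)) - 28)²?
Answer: 1156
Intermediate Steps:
(l(1, -4*(-3)) - 28)² = (-6 - 28)² = (-34)² = 1156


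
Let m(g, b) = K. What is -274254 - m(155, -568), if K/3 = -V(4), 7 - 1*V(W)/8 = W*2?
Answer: -274278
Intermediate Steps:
V(W) = 56 - 16*W (V(W) = 56 - 8*W*2 = 56 - 16*W)
K = 24 (K = 3*(-(56 - 16*4)) = 3*(-(56 - 64)) = 3*(-1*(-8)) = 3*8 = 24)
m(g, b) = 24
-274254 - m(155, -568) = -274254 - 1*24 = -274254 - 24 = -274278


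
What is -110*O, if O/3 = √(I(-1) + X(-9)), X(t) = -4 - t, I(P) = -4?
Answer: -330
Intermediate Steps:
O = 3 (O = 3*√(-4 + (-4 - 1*(-9))) = 3*√(-4 + (-4 + 9)) = 3*√(-4 + 5) = 3*√1 = 3*1 = 3)
-110*O = -110*3 = -330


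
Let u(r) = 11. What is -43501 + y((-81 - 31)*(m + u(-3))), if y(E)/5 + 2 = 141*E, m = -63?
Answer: 4062409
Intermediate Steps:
y(E) = -10 + 705*E (y(E) = -10 + 5*(141*E) = -10 + 705*E)
-43501 + y((-81 - 31)*(m + u(-3))) = -43501 + (-10 + 705*((-81 - 31)*(-63 + 11))) = -43501 + (-10 + 705*(-112*(-52))) = -43501 + (-10 + 705*5824) = -43501 + (-10 + 4105920) = -43501 + 4105910 = 4062409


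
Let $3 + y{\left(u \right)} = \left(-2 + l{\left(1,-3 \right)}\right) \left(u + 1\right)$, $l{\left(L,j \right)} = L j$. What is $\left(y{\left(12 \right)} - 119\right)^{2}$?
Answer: $34969$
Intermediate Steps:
$y{\left(u \right)} = -8 - 5 u$ ($y{\left(u \right)} = -3 + \left(-2 + 1 \left(-3\right)\right) \left(u + 1\right) = -3 + \left(-2 - 3\right) \left(1 + u\right) = -3 - 5 \left(1 + u\right) = -3 - \left(5 + 5 u\right) = -8 - 5 u$)
$\left(y{\left(12 \right)} - 119\right)^{2} = \left(\left(-8 - 60\right) - 119\right)^{2} = \left(-68 - 119\right)^{2} = \left(-187\right)^{2} = 34969$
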